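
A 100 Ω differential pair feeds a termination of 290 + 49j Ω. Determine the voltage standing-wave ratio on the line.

VSWR ≈ 2.99

Γ = (Z_L − Z_0)/(Z_L + Z_0) = (190 + j49)/(390 + j49)
|Γ| = 196/393 = 0.499
VSWR = (1 + |Γ|)/(1 − |Γ|) = 1.5/0.501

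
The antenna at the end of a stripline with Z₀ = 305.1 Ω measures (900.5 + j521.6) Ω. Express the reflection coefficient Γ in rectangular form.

Γ ≈ 0.574 + j0.184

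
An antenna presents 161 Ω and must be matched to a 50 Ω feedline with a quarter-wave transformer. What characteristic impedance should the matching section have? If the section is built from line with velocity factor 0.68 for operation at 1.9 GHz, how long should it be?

Z_qwt ≈ 89.7 Ω; length ≈ 2.68 cm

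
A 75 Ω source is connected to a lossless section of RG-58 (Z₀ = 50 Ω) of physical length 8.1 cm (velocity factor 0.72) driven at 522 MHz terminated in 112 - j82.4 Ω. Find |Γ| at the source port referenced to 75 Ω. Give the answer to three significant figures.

λ = v/f = 0.72·c / 522 MHz = 0.414 m
βl = 2π·l/λ = 2π × 0.196 = 70.5°
tan(βl) = 2.82
Z_in = Z_0·(Z_L + jZ_0·tanβl)/(Z_0 + jZ_L·tanβl) = 14 − j5.25 Ω
Γ_s = (Z_in − Z_s)/(Z_in + Z_s) = (-61 − j5.25)/(89 − j5.25), |Γ_s| = 0.687

|Γ| ≈ 0.687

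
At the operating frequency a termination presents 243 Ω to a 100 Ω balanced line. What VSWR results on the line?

For a purely resistive load, VSWR = R_L/Z_0 or Z_0/R_L (whichever > 1) = 243/100

VSWR ≈ 2.43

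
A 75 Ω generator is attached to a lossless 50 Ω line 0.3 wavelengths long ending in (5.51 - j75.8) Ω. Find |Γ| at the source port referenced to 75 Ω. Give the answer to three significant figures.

|Γ| ≈ 0.935

βl = 2π × 0.3 = 108°
tan(βl) = -3.08
Z_in = Z_0·(Z_L + jZ_0·tanβl)/(Z_0 + jZ_L·tanβl) = 4.26 + j62.3 Ω
Γ_s = (Z_in − Z_s)/(Z_in + Z_s) = (-70.7 + j62.3)/(79.3 + j62.3), |Γ_s| = 0.935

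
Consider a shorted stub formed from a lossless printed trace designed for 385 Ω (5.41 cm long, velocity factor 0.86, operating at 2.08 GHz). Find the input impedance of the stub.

Z_in ≈ −j163 Ω

λ = v/f = 0.86·c / 2.08 GHz = 0.124 m
βl = 2π·l/λ = 2π × 0.436 = 157°
tan(βl) = -0.424
For a shorted stub, Z_in = jZ_0·tan(βl)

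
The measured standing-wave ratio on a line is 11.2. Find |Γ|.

|Γ| = (S − 1)/(S + 1) = (11.2 − 1)/(11.2 + 1) = 10.2/12.2

|Γ| ≈ 0.836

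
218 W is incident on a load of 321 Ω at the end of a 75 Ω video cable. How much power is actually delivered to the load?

Γ = (321 − 75)/(321 + 75) = 0.621
|Γ|² = 0.386
P_refl = |Γ|²·P_inc = 84.1 W, P_del = (1 − |Γ|²)·P_inc = 134 W

P_delivered ≈ 134 W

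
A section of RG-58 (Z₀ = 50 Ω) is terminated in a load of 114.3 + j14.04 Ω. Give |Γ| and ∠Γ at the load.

Γ = (Z_L − Z_0)/(Z_L + Z_0) = (64.3 + j14.04)/(164.3 + j14.04)
|Γ| = 65.8/165 = 0.399

Γ ≈ 0.399 ∠ 7.43°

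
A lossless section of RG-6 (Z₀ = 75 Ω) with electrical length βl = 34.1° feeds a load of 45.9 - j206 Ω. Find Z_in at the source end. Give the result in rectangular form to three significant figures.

Z_in ≈ 8.02 − j55.4 Ω

tan(βl) = tan(34.1°) = 0.677
Z_in = Z_0·(Z_L + jZ_0·tanβl)/(Z_0 + jZ_L·tanβl)
     = 75·(45.9 − j155)/(214 + j31.1)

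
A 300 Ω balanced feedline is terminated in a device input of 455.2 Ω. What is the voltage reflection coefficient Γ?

Γ = (Z_L − Z_0)/(Z_L + Z_0) = (455.2 − 300)/(455.2 + 300) = 155.2/755.2

Γ = 0.206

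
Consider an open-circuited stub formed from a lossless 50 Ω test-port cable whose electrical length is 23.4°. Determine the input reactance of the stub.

X_in ≈ -116 Ω (capacitive)

tan(βl) = 0.433
For an open-circuited stub, Z_in = −jZ_0·cot(βl) = −jZ_0/tan(βl)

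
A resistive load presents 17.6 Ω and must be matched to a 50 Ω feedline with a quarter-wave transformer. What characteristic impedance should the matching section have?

Z_qwt = √(Z_0·R_L) = √(50 × 17.6) = √880

Z_qwt ≈ 29.7 Ω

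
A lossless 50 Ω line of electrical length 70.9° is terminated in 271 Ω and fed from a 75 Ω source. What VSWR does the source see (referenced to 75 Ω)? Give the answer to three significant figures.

VSWR ≈ 7.66

tan(βl) = 2.89
Z_in = Z_0·(Z_L + jZ_0·tanβl)/(Z_0 + jZ_L·tanβl) = 10.3 − j16.7 Ω
Γ_s = (Z_in − Z_s)/(Z_in + Z_s) = (-64.7 − j16.7)/(85.3 − j16.7), |Γ_s| = 0.769
VSWR = (1 + |Γ_s|)/(1 − |Γ_s|)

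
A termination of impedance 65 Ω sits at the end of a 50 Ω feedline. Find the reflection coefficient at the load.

Γ = 0.13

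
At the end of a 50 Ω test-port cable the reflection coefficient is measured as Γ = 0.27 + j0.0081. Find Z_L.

Z_L = Z_0·(1 + Γ)/(1 − Γ) = 50·(1.27 + j0.0081)/(0.73 − j0.0081)

Z_L ≈ 87 + j1.52 Ω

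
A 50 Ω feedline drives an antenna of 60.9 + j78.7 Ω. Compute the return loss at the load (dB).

Γ = (10.9 + j78.7)/(110.9 + j78.7), |Γ| = 0.584
RL = −20·log₁₀|Γ| = −20·log₁₀(0.584)

RL ≈ 4.67 dB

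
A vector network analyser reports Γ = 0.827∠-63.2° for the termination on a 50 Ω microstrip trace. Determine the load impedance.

Z_L = Z_0·(1 + Γ)/(1 − Γ) = 50·(1.37 − j0.738)/(0.627 + j0.738)

Z_L ≈ 16.8 − j78.7 Ω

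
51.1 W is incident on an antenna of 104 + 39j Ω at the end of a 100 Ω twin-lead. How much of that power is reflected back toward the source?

|Γ| = |(4 + j39)/(204 + j39)| = 0.189
|Γ|² = 0.0356
P_refl = |Γ|²·P_inc = 1.82 W, P_del = (1 − |Γ|²)·P_inc = 49.3 W

P_reflected ≈ 1.82 W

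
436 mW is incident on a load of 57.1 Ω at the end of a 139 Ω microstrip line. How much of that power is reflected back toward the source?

Γ = (57.1 − 139)/(57.1 + 139) = -0.418
|Γ|² = 0.174
P_refl = |Γ|²·P_inc = 76 mW, P_del = (1 − |Γ|²)·P_inc = 360 mW

P_reflected ≈ 76 mW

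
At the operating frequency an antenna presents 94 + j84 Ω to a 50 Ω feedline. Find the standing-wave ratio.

Γ = (Z_L − Z_0)/(Z_L + Z_0) = (44 + j84)/(144 + j84)
|Γ| = 94.8/167 = 0.569
VSWR = (1 + |Γ|)/(1 − |Γ|) = 1.57/0.431

VSWR ≈ 3.64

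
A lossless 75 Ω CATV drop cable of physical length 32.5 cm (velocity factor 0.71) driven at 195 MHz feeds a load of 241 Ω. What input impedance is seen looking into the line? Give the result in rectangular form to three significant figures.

Z_in ≈ 25.3 + j20.7 Ω

λ = v/f = 0.71·c / 195 MHz = 1.09 m
βl = 2π·l/λ = 2π × 0.298 = 107°
tan(βl) = tan(107°) = -3.25
Z_in = Z_0·(Z_L + jZ_0·tanβl)/(Z_0 + jZ_L·tanβl)
     = 75·(241 − j244)/(75 − j783)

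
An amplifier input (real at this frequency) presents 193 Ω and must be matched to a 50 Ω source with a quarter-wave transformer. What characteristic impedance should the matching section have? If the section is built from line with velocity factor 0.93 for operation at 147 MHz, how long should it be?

Z_qwt ≈ 98.2 Ω; length ≈ 47.4 cm

Z_qwt = √(Z_0·R_L) = √(50 × 193) = √9650
λ = 0.93·c/f = 1.9 m, so l = λ/4 = 0.474 m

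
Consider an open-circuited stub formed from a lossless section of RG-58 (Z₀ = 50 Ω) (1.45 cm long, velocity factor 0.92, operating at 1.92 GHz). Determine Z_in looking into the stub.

λ = v/f = 0.92·c / 1.92 GHz = 0.144 m
βl = 2π·l/λ = 2π × 0.101 = 36.3°
tan(βl) = 0.735
For an open-circuited stub, Z_in = −jZ_0·cot(βl) = −jZ_0/tan(βl)

Z_in ≈ −j68 Ω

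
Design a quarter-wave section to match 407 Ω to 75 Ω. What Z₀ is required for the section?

Z_qwt = √(Z_0·R_L) = √(75 × 407) = √30520

Z_qwt ≈ 175 Ω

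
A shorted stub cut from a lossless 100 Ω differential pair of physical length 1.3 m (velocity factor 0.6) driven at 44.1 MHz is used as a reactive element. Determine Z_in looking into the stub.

Z_in ≈ −j218 Ω

λ = v/f = 0.6·c / 44.1 MHz = 4.08 m
βl = 2π·l/λ = 2π × 0.319 = 115°
tan(βl) = -2.18
For a shorted stub, Z_in = jZ_0·tan(βl)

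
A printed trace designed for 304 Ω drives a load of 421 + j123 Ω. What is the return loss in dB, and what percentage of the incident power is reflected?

RL ≈ 12.7 dB; 5.33% of incident power reflected

Γ = (117 + j123)/(725 + j123), |Γ| = 0.231
RL = −20·log₁₀(0.231) = 12.7 dB
P_refl/P_inc = |Γ|² = 0.0533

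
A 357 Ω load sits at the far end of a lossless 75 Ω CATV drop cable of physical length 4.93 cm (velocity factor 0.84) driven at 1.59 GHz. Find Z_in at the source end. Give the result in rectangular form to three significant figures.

λ = v/f = 0.84·c / 1.59 GHz = 0.158 m
βl = 2π·l/λ = 2π × 0.311 = 112°
tan(βl) = tan(112°) = -2.48
Z_in = Z_0·(Z_L + jZ_0·tanβl)/(Z_0 + jZ_L·tanβl)
     = 75·(357 − j186)/(75 − j884)

Z_in ≈ 18.2 + j28.7 Ω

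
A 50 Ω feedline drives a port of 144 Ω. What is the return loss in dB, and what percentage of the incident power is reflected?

RL ≈ 6.29 dB; 23.5% of incident power reflected

Γ = (144 − 50)/(144 + 50) = 0.485
RL = −20·log₁₀(0.485) = 6.29 dB
P_refl/P_inc = |Γ|² = 0.235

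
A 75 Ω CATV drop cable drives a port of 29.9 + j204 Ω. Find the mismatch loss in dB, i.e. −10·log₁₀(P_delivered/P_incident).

mismatch loss ≈ 7.68 dB

Γ = (-45.1 + j204)/(104.9 + j204), |Γ| = 0.911
|Γ|² = 0.83, so P_del/P_inc = 1 − |Γ|² = 0.17
ML = −10·log₁₀(1 − |Γ|²)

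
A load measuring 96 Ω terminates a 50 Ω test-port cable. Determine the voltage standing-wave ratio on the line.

Γ = (96 − 50)/(96 + 50) = 0.315
VSWR = (1 + 0.315)/(1 − 0.315)

VSWR ≈ 1.92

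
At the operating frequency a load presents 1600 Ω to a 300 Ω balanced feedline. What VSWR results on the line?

Γ = (1600 − 300)/(1600 + 300) = 0.684
VSWR = (1 + 0.684)/(1 − 0.684)

VSWR ≈ 5.33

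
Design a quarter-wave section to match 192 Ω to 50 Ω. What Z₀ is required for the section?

Z_qwt ≈ 98 Ω

Z_qwt = √(Z_0·R_L) = √(50 × 192) = √9600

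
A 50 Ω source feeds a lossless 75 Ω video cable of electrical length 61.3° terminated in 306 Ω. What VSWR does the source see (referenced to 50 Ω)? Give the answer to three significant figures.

tan(βl) = 1.83
Z_in = Z_0·(Z_L + jZ_0·tanβl)/(Z_0 + jZ_L·tanβl) = 23.5 − j37.9 Ω
Γ_s = (Z_in − Z_s)/(Z_in + Z_s) = (-26.5 − j37.9)/(73.5 − j37.9), |Γ_s| = 0.56
VSWR = (1 + |Γ_s|)/(1 − |Γ_s|)

VSWR ≈ 3.54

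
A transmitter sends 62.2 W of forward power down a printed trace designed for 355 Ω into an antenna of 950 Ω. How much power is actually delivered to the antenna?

P_delivered ≈ 49.3 W

Γ = (950 − 355)/(950 + 355) = 0.456
|Γ|² = 0.208
P_refl = |Γ|²·P_inc = 12.9 W, P_del = (1 − |Γ|²)·P_inc = 49.3 W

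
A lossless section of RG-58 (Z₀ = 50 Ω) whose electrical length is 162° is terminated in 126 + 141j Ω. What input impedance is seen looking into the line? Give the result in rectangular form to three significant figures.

Z_in ≈ 32.1 + j78.8 Ω

tan(βl) = tan(162°) = -0.325
Z_in = Z_0·(Z_L + jZ_0·tanβl)/(Z_0 + jZ_L·tanβl)
     = 50·(126 + j125)/(95.8 − j40.9)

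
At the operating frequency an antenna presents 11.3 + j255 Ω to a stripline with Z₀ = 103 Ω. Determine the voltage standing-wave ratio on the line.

VSWR ≈ 65.1

Γ = (Z_L − Z_0)/(Z_L + Z_0) = (-91.7 + j255)/(114.3 + j255)
|Γ| = 271/279 = 0.97
VSWR = (1 + |Γ|)/(1 − |Γ|) = 1.97/0.0303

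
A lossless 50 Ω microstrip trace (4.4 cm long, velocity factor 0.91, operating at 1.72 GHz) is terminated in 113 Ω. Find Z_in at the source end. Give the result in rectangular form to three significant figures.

λ = v/f = 0.91·c / 1.72 GHz = 0.159 m
βl = 2π·l/λ = 2π × 0.277 = 99.8°
tan(βl) = tan(99.8°) = -5.79
Z_in = Z_0·(Z_L + jZ_0·tanβl)/(Z_0 + jZ_L·tanβl)
     = 50·(113 − j290)/(50 − j654)

Z_in ≈ 22.7 + j6.9 Ω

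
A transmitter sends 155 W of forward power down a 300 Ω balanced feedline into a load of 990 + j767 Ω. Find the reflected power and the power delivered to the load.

|Γ| = |(690 + j767)/(1290 + j767)| = 0.687
|Γ|² = 0.473
P_refl = |Γ|²·P_inc = 73.2 W, P_del = (1 − |Γ|²)·P_inc = 81.8 W

P_reflected ≈ 73.2 W; P_delivered ≈ 81.8 W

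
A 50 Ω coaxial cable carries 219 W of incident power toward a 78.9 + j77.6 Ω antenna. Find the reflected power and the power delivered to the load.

|Γ| = |(28.9 + j77.6)/(128.9 + j77.6)| = 0.55
|Γ|² = 0.303
P_refl = |Γ|²·P_inc = 66.3 W, P_del = (1 − |Γ|²)·P_inc = 153 W

P_reflected ≈ 66.3 W; P_delivered ≈ 153 W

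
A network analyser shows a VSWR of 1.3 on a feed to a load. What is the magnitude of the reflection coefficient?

|Γ| ≈ 0.13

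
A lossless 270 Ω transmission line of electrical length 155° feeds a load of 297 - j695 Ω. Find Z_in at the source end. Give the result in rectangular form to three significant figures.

Z_in ≈ 1190 + j1040 Ω

tan(βl) = tan(155°) = -0.466
Z_in = Z_0·(Z_L + jZ_0·tanβl)/(Z_0 + jZ_L·tanβl)
     = 270·(297 − j821)/(-54.1 − j138)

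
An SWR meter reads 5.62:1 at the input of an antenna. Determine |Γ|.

|Γ| ≈ 0.698

|Γ| = (S − 1)/(S + 1) = (5.62 − 1)/(5.62 + 1) = 4.62/6.62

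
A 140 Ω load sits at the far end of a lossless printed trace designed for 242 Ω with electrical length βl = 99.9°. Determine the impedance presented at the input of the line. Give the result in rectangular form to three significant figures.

Z_in ≈ 395 − j77 Ω

tan(βl) = tan(99.9°) = -5.73
Z_in = Z_0·(Z_L + jZ_0·tanβl)/(Z_0 + jZ_L·tanβl)
     = 242·(140 − j1390)/(242 − j802)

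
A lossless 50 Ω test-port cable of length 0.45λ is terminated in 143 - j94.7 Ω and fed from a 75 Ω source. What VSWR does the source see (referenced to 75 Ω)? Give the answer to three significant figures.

βl = 2π × 0.45 = 162°
tan(βl) = -0.325
Z_in = Z_0·(Z_L + jZ_0·tanβl)/(Z_0 + jZ_L·tanβl) = 156 + j89.2 Ω
Γ_s = (Z_in − Z_s)/(Z_in + Z_s) = (81.3 + j89.2)/(231 + j89.2), |Γ_s| = 0.487
VSWR = (1 + |Γ_s|)/(1 − |Γ_s|)

VSWR ≈ 2.9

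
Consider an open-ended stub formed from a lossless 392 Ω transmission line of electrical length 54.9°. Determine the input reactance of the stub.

tan(βl) = 1.42
For an open-ended stub, Z_in = −jZ_0·cot(βl) = −jZ_0/tan(βl)

X_in ≈ -276 Ω (capacitive)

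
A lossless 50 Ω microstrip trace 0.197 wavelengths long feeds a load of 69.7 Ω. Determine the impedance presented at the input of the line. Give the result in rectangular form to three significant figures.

Z_in ≈ 37.8 − j7.91 Ω

βl = 2π × 0.197 = 70.9°
tan(βl) = tan(70.9°) = 2.89
Z_in = Z_0·(Z_L + jZ_0·tanβl)/(Z_0 + jZ_L·tanβl)
     = 50·(69.7 + j145)/(50 + j202)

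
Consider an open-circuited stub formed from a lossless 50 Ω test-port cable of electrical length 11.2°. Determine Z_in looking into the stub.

tan(βl) = 0.198
For an open-circuited stub, Z_in = −jZ_0·cot(βl) = −jZ_0/tan(βl)

Z_in ≈ −j253 Ω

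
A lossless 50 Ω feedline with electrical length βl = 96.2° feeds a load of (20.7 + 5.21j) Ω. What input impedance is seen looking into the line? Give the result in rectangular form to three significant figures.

Z_in ≈ 96.7 − j44.3 Ω

tan(βl) = tan(96.2°) = -9.21
Z_in = Z_0·(Z_L + jZ_0·tanβl)/(Z_0 + jZ_L·tanβl)
     = 50·(20.7 − j455)/(98 − j191)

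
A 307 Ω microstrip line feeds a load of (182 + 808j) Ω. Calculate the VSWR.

Γ = (Z_L − Z_0)/(Z_L + Z_0) = (-125 + j808)/(489 + j808)
|Γ| = 818/944 = 0.866
VSWR = (1 + |Γ|)/(1 − |Γ|) = 1.87/0.134

VSWR ≈ 13.9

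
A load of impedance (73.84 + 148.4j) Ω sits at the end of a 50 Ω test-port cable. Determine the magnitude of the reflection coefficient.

|Γ| ≈ 0.778

Γ = (Z_L − Z_0)/(Z_L + Z_0) = (23.84 + j148.4)/(123.8 + j148.4)
|Γ| = 150/193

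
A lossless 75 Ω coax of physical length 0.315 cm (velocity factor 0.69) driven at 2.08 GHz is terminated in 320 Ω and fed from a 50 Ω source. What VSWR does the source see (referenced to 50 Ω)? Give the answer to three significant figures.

λ = v/f = 0.69·c / 2.08 GHz = 0.0995 m
βl = 2π·l/λ = 2π × 0.0317 = 11.4°
tan(βl) = 0.202
Z_in = Z_0·(Z_L + jZ_0·tanβl)/(Z_0 + jZ_L·tanβl) = 191 − j150 Ω
Γ_s = (Z_in − Z_s)/(Z_in + Z_s) = (141 − j150)/(241 − j150), |Γ_s| = 0.725
VSWR = (1 + |Γ_s|)/(1 − |Γ_s|)

VSWR ≈ 6.27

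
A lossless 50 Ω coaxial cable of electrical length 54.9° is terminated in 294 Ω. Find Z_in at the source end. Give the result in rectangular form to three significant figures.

tan(βl) = tan(54.9°) = 1.42
Z_in = Z_0·(Z_L + jZ_0·tanβl)/(Z_0 + jZ_L·tanβl)
     = 50·(294 + j71.1)/(50 + j418)

Z_in ≈ 12.5 − j33.6 Ω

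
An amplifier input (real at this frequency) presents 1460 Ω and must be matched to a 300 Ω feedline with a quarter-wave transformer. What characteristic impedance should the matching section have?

Z_qwt ≈ 662 Ω

Z_qwt = √(Z_0·R_L) = √(300 × 1460) = √438000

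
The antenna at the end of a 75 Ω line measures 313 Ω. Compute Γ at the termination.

Γ = 0.613

Γ = (Z_L − Z_0)/(Z_L + Z_0) = (313 − 75)/(313 + 75) = 238/388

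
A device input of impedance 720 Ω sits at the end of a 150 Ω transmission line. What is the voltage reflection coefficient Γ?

Γ = 0.655

Γ = (Z_L − Z_0)/(Z_L + Z_0) = (720 − 150)/(720 + 150) = 570/870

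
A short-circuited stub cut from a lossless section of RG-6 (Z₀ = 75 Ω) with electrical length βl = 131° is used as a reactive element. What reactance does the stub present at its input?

tan(βl) = -1.15
For a short-circuited stub, Z_in = jZ_0·tan(βl)

X_in ≈ -86.3 Ω (capacitive)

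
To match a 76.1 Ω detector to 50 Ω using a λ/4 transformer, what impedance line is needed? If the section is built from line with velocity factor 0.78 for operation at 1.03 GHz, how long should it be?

Z_qwt = √(Z_0·R_L) = √(50 × 76.1) = √3805
λ = 0.78·c/f = 0.227 m, so l = λ/4 = 0.0568 m

Z_qwt ≈ 61.7 Ω; length ≈ 5.68 cm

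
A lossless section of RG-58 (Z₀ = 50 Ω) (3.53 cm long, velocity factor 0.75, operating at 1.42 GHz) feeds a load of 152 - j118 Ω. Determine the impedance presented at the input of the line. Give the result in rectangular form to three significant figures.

Z_in ≈ 10 − j0.305 Ω

λ = v/f = 0.75·c / 1.42 GHz = 0.158 m
βl = 2π·l/λ = 2π × 0.223 = 80.2°
tan(βl) = tan(80.2°) = 5.79
Z_in = Z_0·(Z_L + jZ_0·tanβl)/(Z_0 + jZ_L·tanβl)
     = 50·(152 + j172)/(733 + j880)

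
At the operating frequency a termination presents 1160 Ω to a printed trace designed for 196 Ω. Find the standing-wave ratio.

For a purely resistive load, VSWR = R_L/Z_0 or Z_0/R_L (whichever > 1) = 1160/196

VSWR ≈ 5.92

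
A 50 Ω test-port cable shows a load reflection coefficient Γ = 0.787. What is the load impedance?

Z_L ≈ 419 Ω

Z_L = Z_0·(1 + Γ)/(1 − Γ) = 50·(1.79)/(0.213)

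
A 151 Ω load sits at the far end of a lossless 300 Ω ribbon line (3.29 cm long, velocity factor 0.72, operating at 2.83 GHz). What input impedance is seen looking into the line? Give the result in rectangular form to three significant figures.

λ = v/f = 0.72·c / 2.83 GHz = 0.0763 m
βl = 2π·l/λ = 2π × 0.431 = 155°
tan(βl) = tan(155°) = -0.463
Z_in = Z_0·(Z_L + jZ_0·tanβl)/(Z_0 + jZ_L·tanβl)
     = 300·(151 − j139)/(300 − j69.8)

Z_in ≈ 174 − j98.3 Ω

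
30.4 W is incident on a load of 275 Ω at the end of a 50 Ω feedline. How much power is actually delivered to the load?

Γ = (275 − 50)/(275 + 50) = 0.692
|Γ|² = 0.479
P_refl = |Γ|²·P_inc = 14.6 W, P_del = (1 − |Γ|²)·P_inc = 15.8 W

P_delivered ≈ 15.8 W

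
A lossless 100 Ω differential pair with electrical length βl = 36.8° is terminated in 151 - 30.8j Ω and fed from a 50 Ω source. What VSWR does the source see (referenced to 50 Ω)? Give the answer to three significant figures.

tan(βl) = 0.748
Z_in = Z_0·(Z_L + jZ_0·tanβl)/(Z_0 + jZ_L·tanβl) = 84.4 − j41.7 Ω
Γ_s = (Z_in − Z_s)/(Z_in + Z_s) = (34.4 − j41.7)/(134 − j41.7), |Γ_s| = 0.384
VSWR = (1 + |Γ_s|)/(1 − |Γ_s|)

VSWR ≈ 2.25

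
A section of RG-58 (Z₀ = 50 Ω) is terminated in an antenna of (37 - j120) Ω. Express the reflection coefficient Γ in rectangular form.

Γ ≈ 0.604 − j0.546

Γ = (Z_L − Z_0)/(Z_L + Z_0) = (-13 − j120)/(87 − j120)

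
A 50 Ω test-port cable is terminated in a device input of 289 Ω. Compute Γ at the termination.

Γ = 0.705

Γ = (Z_L − Z_0)/(Z_L + Z_0) = (289 − 50)/(289 + 50) = 239/339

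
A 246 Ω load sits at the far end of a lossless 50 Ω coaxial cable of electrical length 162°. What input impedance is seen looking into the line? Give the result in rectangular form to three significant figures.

tan(βl) = tan(162°) = -0.325
Z_in = Z_0·(Z_L + jZ_0·tanβl)/(Z_0 + jZ_L·tanβl)
     = 50·(246 − j16.2)/(50 − j79.9)

Z_in ≈ 76.5 + j106 Ω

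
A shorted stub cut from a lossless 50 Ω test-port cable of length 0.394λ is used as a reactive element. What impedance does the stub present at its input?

βl = 2π × 0.394 = 142°
tan(βl) = -0.786
For a shorted stub, Z_in = jZ_0·tan(βl)

Z_in ≈ −j39.3 Ω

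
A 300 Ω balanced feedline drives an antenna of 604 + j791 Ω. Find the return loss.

Γ = (304 + j791)/(904 + j791), |Γ| = 0.705
RL = −20·log₁₀|Γ| = −20·log₁₀(0.705)

RL ≈ 3.03 dB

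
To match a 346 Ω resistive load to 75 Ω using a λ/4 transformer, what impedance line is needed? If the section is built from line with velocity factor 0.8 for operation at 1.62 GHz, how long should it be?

Z_qwt ≈ 161 Ω; length ≈ 3.7 cm

Z_qwt = √(Z_0·R_L) = √(75 × 346) = √25950
λ = 0.8·c/f = 0.148 m, so l = λ/4 = 0.037 m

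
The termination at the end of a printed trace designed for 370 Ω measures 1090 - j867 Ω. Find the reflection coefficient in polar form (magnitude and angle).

Γ ≈ 0.664 ∠ -19.6°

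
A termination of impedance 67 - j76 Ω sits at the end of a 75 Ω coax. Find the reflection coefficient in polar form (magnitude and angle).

Γ ≈ 0.474 ∠ -67.9°

Γ = (Z_L − Z_0)/(Z_L + Z_0) = (-8 − j76)/(142 − j76)
|Γ| = 76.4/161 = 0.474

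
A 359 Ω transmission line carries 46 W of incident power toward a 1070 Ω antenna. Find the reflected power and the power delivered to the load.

P_reflected ≈ 11.4 W; P_delivered ≈ 34.6 W

Γ = (1070 − 359)/(1070 + 359) = 0.498
|Γ|² = 0.248
P_refl = |Γ|²·P_inc = 11.4 W, P_del = (1 − |Γ|²)·P_inc = 34.6 W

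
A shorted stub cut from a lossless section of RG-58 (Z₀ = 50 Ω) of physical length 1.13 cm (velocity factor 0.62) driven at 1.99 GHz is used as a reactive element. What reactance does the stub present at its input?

X_in ≈ 47.5 Ω (inductive)

λ = v/f = 0.62·c / 1.99 GHz = 0.0935 m
βl = 2π·l/λ = 2π × 0.121 = 43.5°
tan(βl) = 0.95
For a shorted stub, Z_in = jZ_0·tan(βl)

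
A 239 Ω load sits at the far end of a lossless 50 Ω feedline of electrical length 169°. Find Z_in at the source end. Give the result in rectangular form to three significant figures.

Z_in ≈ 133 + j114 Ω

tan(βl) = tan(169°) = -0.194
Z_in = Z_0·(Z_L + jZ_0·tanβl)/(Z_0 + jZ_L·tanβl)
     = 50·(239 − j9.72)/(50 − j46.5)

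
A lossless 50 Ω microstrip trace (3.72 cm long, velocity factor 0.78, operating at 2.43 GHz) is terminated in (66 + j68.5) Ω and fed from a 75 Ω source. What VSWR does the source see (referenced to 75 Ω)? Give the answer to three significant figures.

λ = v/f = 0.78·c / 2.43 GHz = 0.0963 m
βl = 2π·l/λ = 2π × 0.386 = 139°
tan(βl) = -0.867
Z_in = Z_0·(Z_L + jZ_0·tanβl)/(Z_0 + jZ_L·tanβl) = 19 + j21.4 Ω
Γ_s = (Z_in − Z_s)/(Z_in + Z_s) = (-56 + j21.4)/(94 + j21.4), |Γ_s| = 0.622
VSWR = (1 + |Γ_s|)/(1 − |Γ_s|)

VSWR ≈ 4.3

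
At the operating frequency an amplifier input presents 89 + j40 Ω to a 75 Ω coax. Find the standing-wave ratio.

Γ = (Z_L − Z_0)/(Z_L + Z_0) = (14 + j40)/(164 + j40)
|Γ| = 42.4/169 = 0.251
VSWR = (1 + |Γ|)/(1 − |Γ|) = 1.25/0.749

VSWR ≈ 1.67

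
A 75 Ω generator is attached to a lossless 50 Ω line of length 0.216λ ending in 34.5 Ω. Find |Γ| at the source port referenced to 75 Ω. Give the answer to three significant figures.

βl = 2π × 0.216 = 77.8°
tan(βl) = 4.61
Z_in = Z_0·(Z_L + jZ_0·tanβl)/(Z_0 + jZ_L·tanβl) = 69 + j10.9 Ω
Γ_s = (Z_in − Z_s)/(Z_in + Z_s) = (-5.95 + j10.9)/(144 + j10.9), |Γ_s| = 0.0857

|Γ| ≈ 0.0857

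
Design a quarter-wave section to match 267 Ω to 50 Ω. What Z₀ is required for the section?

Z_qwt ≈ 116 Ω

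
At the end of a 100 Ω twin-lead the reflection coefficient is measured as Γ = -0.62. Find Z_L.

Z_L = Z_0·(1 + Γ)/(1 − Γ) = 100·(0.38)/(1.62)

Z_L ≈ 23.5 Ω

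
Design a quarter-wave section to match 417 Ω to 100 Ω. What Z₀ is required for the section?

Z_qwt ≈ 204 Ω

Z_qwt = √(Z_0·R_L) = √(100 × 417) = √41700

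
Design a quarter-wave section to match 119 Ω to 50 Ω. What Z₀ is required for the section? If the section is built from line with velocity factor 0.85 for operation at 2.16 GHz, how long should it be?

Z_qwt ≈ 77.1 Ω; length ≈ 2.95 cm

Z_qwt = √(Z_0·R_L) = √(50 × 119) = √5950
λ = 0.85·c/f = 0.118 m, so l = λ/4 = 0.0295 m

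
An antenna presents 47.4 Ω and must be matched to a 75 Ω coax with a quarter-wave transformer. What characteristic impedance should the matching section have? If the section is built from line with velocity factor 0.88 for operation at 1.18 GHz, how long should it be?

Z_qwt ≈ 59.6 Ω; length ≈ 5.59 cm

Z_qwt = √(Z_0·R_L) = √(75 × 47.4) = √3555
λ = 0.88·c/f = 0.224 m, so l = λ/4 = 0.0559 m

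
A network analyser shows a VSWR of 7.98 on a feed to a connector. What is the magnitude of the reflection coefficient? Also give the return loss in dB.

|Γ| = (S − 1)/(S + 1) = (7.98 − 1)/(7.98 + 1) = 6.98/8.98
RL = −20·log₁₀|Γ| = −20·log₁₀(0.777)

|Γ| ≈ 0.777; return loss ≈ 2.19 dB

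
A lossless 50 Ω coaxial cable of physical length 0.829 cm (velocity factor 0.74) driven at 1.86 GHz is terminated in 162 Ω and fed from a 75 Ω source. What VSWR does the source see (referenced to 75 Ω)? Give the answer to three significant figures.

VSWR ≈ 2.69

λ = v/f = 0.74·c / 1.86 GHz = 0.119 m
βl = 2π·l/λ = 2π × 0.0695 = 25°
tan(βl) = 0.466
Z_in = Z_0·(Z_L + jZ_0·tanβl)/(Z_0 + jZ_L·tanβl) = 60.1 − j67.5 Ω
Γ_s = (Z_in − Z_s)/(Z_in + Z_s) = (-14.9 − j67.5)/(135 − j67.5), |Γ_s| = 0.458
VSWR = (1 + |Γ_s|)/(1 − |Γ_s|)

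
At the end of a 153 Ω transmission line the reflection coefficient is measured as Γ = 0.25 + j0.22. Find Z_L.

Z_L = Z_0·(1 + Γ)/(1 − Γ) = 153·(1.25 + j0.22)/(0.75 − j0.22)

Z_L ≈ 223 + j110 Ω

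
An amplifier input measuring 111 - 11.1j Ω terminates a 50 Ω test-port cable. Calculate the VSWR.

VSWR ≈ 2.25

Γ = (Z_L − Z_0)/(Z_L + Z_0) = (61 − j11.1)/(161 − j11.1)
|Γ| = 62/161 = 0.384
VSWR = (1 + |Γ|)/(1 − |Γ|) = 1.38/0.616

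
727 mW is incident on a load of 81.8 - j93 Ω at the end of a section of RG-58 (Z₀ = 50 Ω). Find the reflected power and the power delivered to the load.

|Γ| = |(31.8 − j93)/(131.8 − j93)| = 0.609
|Γ|² = 0.371
P_refl = |Γ|²·P_inc = 270 mW, P_del = (1 − |Γ|²)·P_inc = 457 mW

P_reflected ≈ 270 mW; P_delivered ≈ 457 mW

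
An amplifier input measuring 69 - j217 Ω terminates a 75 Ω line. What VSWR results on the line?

VSWR ≈ 11

Γ = (Z_L − Z_0)/(Z_L + Z_0) = (-6 − j217)/(144 − j217)
|Γ| = 217/260 = 0.834
VSWR = (1 + |Γ|)/(1 − |Γ|) = 1.83/0.166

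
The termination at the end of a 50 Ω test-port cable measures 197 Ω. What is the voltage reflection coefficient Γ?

Γ = (Z_L − Z_0)/(Z_L + Z_0) = (197 − 50)/(197 + 50) = 147/247

Γ = 0.595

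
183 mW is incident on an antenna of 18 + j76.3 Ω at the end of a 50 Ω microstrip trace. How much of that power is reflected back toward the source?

P_reflected ≈ 120 mW

|Γ| = |(-32 + j76.3)/(68 + j76.3)| = 0.81
|Γ|² = 0.655
P_refl = |Γ|²·P_inc = 120 mW, P_del = (1 − |Γ|²)·P_inc = 63.1 mW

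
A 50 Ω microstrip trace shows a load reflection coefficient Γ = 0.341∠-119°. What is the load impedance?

Z_L = Z_0·(1 + Γ)/(1 − Γ) = 50·(0.835 − j0.298)/(1.17 + j0.298)

Z_L ≈ 30.5 − j20.6 Ω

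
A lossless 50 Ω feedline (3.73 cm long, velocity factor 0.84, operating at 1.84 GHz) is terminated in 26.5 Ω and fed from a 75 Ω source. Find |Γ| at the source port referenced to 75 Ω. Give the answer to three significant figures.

λ = v/f = 0.84·c / 1.84 GHz = 0.137 m
βl = 2π·l/λ = 2π × 0.272 = 98°
tan(βl) = -7.07
Z_in = Z_0·(Z_L + jZ_0·tanβl)/(Z_0 + jZ_L·tanβl) = 89.8 − j16.9 Ω
Γ_s = (Z_in − Z_s)/(Z_in + Z_s) = (14.8 − j16.9)/(165 − j16.9), |Γ_s| = 0.136

|Γ| ≈ 0.136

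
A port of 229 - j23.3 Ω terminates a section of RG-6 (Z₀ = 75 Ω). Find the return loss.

Γ = (154 − j23.3)/(304 − j23.3), |Γ| = 0.511
RL = −20·log₁₀|Γ| = −20·log₁₀(0.511)

RL ≈ 5.83 dB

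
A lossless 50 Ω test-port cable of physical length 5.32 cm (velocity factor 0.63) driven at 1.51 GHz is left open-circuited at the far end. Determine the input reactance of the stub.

X_in ≈ 98.2 Ω (inductive)

λ = v/f = 0.63·c / 1.51 GHz = 0.125 m
βl = 2π·l/λ = 2π × 0.425 = 153°
tan(βl) = -0.509
For an open-circuited stub, Z_in = −jZ_0·cot(βl) = −jZ_0/tan(βl)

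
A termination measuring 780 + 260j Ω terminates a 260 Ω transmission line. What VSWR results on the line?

VSWR ≈ 3.37

Γ = (Z_L − Z_0)/(Z_L + Z_0) = (520 + j260)/(1040 + j260)
|Γ| = 581/1070 = 0.542
VSWR = (1 + |Γ|)/(1 − |Γ|) = 1.54/0.458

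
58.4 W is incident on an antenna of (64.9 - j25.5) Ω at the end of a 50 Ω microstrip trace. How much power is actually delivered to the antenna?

P_delivered ≈ 54.7 W

|Γ| = |(14.9 − j25.5)/(114.9 − j25.5)| = 0.251
|Γ|² = 0.063
P_refl = |Γ|²·P_inc = 3.68 W, P_del = (1 − |Γ|²)·P_inc = 54.7 W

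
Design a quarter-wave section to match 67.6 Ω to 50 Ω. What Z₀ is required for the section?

Z_qwt ≈ 58.1 Ω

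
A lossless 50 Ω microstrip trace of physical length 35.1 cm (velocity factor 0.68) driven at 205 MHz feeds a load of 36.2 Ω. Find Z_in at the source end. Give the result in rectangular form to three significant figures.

λ = v/f = 0.68·c / 205 MHz = 0.995 m
βl = 2π·l/λ = 2π × 0.353 = 127°
tan(βl) = tan(127°) = -1.33
Z_in = Z_0·(Z_L + jZ_0·tanβl)/(Z_0 + jZ_L·tanβl)
     = 50·(36.2 − j66.4)/(50 − j48.1)

Z_in ≈ 52 − j16.4 Ω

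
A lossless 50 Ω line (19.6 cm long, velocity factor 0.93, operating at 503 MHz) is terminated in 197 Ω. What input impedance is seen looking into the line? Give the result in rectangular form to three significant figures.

λ = v/f = 0.93·c / 503 MHz = 0.555 m
βl = 2π·l/λ = 2π × 0.353 = 127°
tan(βl) = tan(127°) = -1.32
Z_in = Z_0·(Z_L + jZ_0·tanβl)/(Z_0 + jZ_L·tanβl)
     = 50·(197 − j65.8)/(50 − j259)

Z_in ≈ 19.3 + j34.2 Ω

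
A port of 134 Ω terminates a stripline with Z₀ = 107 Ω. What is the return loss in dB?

Γ = (134 − 107)/(134 + 107) = 0.112
RL = −20·log₁₀|Γ| = −20·log₁₀(0.112)

RL ≈ 19 dB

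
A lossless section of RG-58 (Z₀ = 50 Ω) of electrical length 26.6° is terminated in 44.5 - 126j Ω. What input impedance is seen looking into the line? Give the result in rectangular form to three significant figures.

Z_in ≈ 10.5 − j46.7 Ω

tan(βl) = tan(26.6°) = 0.501
Z_in = Z_0·(Z_L + jZ_0·tanβl)/(Z_0 + jZ_L·tanβl)
     = 50·(44.5 − j101)/(113 + j22.3)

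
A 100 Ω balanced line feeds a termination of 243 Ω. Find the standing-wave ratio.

VSWR ≈ 2.43

For a purely resistive load, VSWR = R_L/Z_0 or Z_0/R_L (whichever > 1) = 243/100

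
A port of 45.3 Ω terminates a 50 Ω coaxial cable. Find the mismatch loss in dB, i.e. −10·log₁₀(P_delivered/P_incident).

mismatch loss ≈ 0.0106 dB

Γ = (45.3 − 50)/(45.3 + 50) = -0.0493
|Γ|² = 0.00243, so P_del/P_inc = 1 − |Γ|² = 0.998
ML = −10·log₁₀(1 − |Γ|²)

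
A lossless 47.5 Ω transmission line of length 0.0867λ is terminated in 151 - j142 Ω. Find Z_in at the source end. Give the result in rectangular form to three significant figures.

Z_in ≈ 17.8 − j52.5 Ω

βl = 2π × 0.0867 = 31.2°
tan(βl) = tan(31.2°) = 0.606
Z_in = Z_0·(Z_L + jZ_0·tanβl)/(Z_0 + jZ_L·tanβl)
     = 47.5·(151 − j113)/(134 + j91.5)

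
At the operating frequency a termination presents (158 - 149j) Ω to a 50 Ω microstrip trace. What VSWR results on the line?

VSWR ≈ 6.12

Γ = (Z_L − Z_0)/(Z_L + Z_0) = (108 − j149)/(208 − j149)
|Γ| = 184/256 = 0.719
VSWR = (1 + |Γ|)/(1 − |Γ|) = 1.72/0.281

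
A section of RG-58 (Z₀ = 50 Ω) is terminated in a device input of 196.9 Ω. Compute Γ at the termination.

Γ = (Z_L − Z_0)/(Z_L + Z_0) = (196.9 − 50)/(196.9 + 50) = 146.9/246.9

Γ = 0.595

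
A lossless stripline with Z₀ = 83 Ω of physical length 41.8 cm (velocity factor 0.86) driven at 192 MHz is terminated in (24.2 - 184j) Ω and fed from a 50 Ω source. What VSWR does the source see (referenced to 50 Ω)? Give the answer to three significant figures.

VSWR ≈ 23.6

λ = v/f = 0.86·c / 192 MHz = 1.34 m
βl = 2π·l/λ = 2π × 0.311 = 112°
tan(βl) = -2.48
Z_in = Z_0·(Z_L + jZ_0·tanβl)/(Z_0 + jZ_L·tanβl) = 8.35 + j85.4 Ω
Γ_s = (Z_in − Z_s)/(Z_in + Z_s) = (-41.7 + j85.4)/(58.3 + j85.4), |Γ_s| = 0.919
VSWR = (1 + |Γ_s|)/(1 − |Γ_s|)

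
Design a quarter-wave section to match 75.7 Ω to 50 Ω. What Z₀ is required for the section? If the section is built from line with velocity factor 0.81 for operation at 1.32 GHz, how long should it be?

Z_qwt = √(Z_0·R_L) = √(50 × 75.7) = √3785
λ = 0.81·c/f = 0.184 m, so l = λ/4 = 0.046 m

Z_qwt ≈ 61.5 Ω; length ≈ 4.6 cm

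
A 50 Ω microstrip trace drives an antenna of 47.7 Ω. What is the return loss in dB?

RL ≈ 32.6 dB

Γ = (47.7 − 50)/(47.7 + 50) = -0.0235
RL = −20·log₁₀|Γ| = −20·log₁₀(0.0235)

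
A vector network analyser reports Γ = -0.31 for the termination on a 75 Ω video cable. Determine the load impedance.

Z_L ≈ 39.5 Ω

Z_L = Z_0·(1 + Γ)/(1 − Γ) = 75·(0.69)/(1.31)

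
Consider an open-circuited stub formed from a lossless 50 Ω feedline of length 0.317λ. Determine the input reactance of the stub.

X_in ≈ 22.4 Ω (inductive)

βl = 2π × 0.317 = 114°
tan(βl) = -2.23
For an open-circuited stub, Z_in = −jZ_0·cot(βl) = −jZ_0/tan(βl)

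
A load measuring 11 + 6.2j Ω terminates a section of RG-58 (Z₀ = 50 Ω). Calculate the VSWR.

VSWR ≈ 4.62

Γ = (Z_L − Z_0)/(Z_L + Z_0) = (-39 + j6.2)/(61 + j6.2)
|Γ| = 39.5/61.3 = 0.644
VSWR = (1 + |Γ|)/(1 − |Γ|) = 1.64/0.356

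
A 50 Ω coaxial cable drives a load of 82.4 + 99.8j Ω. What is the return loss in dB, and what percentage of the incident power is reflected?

Γ = (32.4 + j99.8)/(132.4 + j99.8), |Γ| = 0.633
RL = −20·log₁₀(0.633) = 3.97 dB
P_refl/P_inc = |Γ|² = 0.401

RL ≈ 3.97 dB; 40.1% of incident power reflected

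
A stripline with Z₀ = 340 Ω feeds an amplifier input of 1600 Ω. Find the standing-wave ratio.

VSWR ≈ 4.71

Γ = (1600 − 340)/(1600 + 340) = 0.649
VSWR = (1 + 0.649)/(1 − 0.649)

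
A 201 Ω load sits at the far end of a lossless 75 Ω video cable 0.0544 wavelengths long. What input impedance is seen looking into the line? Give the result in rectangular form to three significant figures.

βl = 2π × 0.0544 = 19.6°
tan(βl) = tan(19.6°) = 0.356
Z_in = Z_0·(Z_L + jZ_0·tanβl)/(Z_0 + jZ_L·tanβl)
     = 75·(201 + j26.7)/(75 + j71.5)

Z_in ≈ 119 − j86.4 Ω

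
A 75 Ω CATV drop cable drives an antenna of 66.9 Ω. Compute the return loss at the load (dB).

Γ = (66.9 − 75)/(66.9 + 75) = -0.0571
RL = −20·log₁₀|Γ| = −20·log₁₀(0.0571)

RL ≈ 24.9 dB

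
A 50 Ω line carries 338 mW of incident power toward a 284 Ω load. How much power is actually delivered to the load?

Γ = (284 − 50)/(284 + 50) = 0.701
|Γ|² = 0.491
P_refl = |Γ|²·P_inc = 166 mW, P_del = (1 − |Γ|²)·P_inc = 172 mW

P_delivered ≈ 172 mW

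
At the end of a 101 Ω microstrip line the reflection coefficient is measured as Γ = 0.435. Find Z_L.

Z_L = Z_0·(1 + Γ)/(1 − Γ) = 101·(1.44)/(0.565)

Z_L ≈ 257 Ω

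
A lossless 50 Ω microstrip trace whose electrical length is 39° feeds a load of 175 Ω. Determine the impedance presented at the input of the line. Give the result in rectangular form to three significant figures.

Z_in ≈ 32.1 − j50.4 Ω

tan(βl) = tan(39°) = 0.81
Z_in = Z_0·(Z_L + jZ_0·tanβl)/(Z_0 + jZ_L·tanβl)
     = 50·(175 + j40.5)/(50 + j142)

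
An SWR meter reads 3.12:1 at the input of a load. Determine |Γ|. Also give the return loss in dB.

|Γ| = (S − 1)/(S + 1) = (3.12 − 1)/(3.12 + 1) = 2.12/4.12
RL = −20·log₁₀|Γ| = −20·log₁₀(0.515)

|Γ| ≈ 0.515; return loss ≈ 5.77 dB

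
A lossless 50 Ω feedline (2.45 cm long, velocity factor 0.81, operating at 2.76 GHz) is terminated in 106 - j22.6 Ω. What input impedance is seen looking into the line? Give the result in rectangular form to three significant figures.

λ = v/f = 0.81·c / 2.76 GHz = 0.088 m
βl = 2π·l/λ = 2π × 0.278 = 100°
tan(βl) = tan(100°) = -5.57
Z_in = Z_0·(Z_L + jZ_0·tanβl)/(Z_0 + jZ_L·tanβl)
     = 50·(106 − j301)/(-75.9 − j590)

Z_in ≈ 23.9 + j12.1 Ω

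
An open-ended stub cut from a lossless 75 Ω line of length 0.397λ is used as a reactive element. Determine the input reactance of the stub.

βl = 2π × 0.397 = 143°
tan(βl) = -0.756
For an open-ended stub, Z_in = −jZ_0·cot(βl) = −jZ_0/tan(βl)

X_in ≈ 99.2 Ω (inductive)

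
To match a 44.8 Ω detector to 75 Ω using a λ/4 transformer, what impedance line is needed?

Z_qwt ≈ 58 Ω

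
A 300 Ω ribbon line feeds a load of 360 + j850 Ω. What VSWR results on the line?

VSWR ≈ 8.61

Γ = (Z_L − Z_0)/(Z_L + Z_0) = (60 + j850)/(660 + j850)
|Γ| = 852/1080 = 0.792
VSWR = (1 + |Γ|)/(1 − |Γ|) = 1.79/0.208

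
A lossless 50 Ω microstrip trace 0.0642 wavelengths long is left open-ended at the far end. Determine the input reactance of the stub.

X_in ≈ -117 Ω (capacitive)

βl = 2π × 0.0642 = 23.1°
tan(βl) = 0.427
For an open-ended stub, Z_in = −jZ_0·cot(βl) = −jZ_0/tan(βl)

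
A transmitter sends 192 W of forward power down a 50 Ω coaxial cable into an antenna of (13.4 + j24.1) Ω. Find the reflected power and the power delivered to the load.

|Γ| = |(-36.6 + j24.1)/(63.4 + j24.1)| = 0.646
|Γ|² = 0.417
P_refl = |Γ|²·P_inc = 80.1 W, P_del = (1 − |Γ|²)·P_inc = 112 W

P_reflected ≈ 80.1 W; P_delivered ≈ 112 W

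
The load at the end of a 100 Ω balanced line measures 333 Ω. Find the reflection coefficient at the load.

Γ = (Z_L − Z_0)/(Z_L + Z_0) = (333 − 100)/(333 + 100) = 233/433

Γ = 0.538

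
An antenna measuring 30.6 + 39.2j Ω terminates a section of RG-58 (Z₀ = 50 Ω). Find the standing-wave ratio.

Γ = (Z_L − Z_0)/(Z_L + Z_0) = (-19.4 + j39.2)/(80.6 + j39.2)
|Γ| = 43.7/89.6 = 0.488
VSWR = (1 + |Γ|)/(1 − |Γ|) = 1.49/0.512

VSWR ≈ 2.91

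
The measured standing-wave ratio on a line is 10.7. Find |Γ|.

|Γ| = (S − 1)/(S + 1) = (10.7 − 1)/(10.7 + 1) = 9.7/11.7

|Γ| ≈ 0.829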